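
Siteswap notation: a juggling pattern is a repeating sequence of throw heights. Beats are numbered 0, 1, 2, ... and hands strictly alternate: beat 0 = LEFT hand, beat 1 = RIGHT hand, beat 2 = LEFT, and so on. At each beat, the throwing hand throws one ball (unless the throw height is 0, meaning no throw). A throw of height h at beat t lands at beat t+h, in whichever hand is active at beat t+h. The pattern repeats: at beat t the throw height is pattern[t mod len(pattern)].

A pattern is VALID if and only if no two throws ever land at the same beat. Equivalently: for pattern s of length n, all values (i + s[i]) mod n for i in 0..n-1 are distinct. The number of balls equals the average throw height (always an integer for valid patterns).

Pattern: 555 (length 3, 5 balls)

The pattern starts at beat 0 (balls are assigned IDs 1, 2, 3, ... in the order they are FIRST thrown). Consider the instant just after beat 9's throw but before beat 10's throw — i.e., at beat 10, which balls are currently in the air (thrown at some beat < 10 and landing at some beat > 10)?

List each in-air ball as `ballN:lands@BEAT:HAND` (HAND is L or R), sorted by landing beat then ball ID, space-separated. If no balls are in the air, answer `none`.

Beat 0 (L): throw ball1 h=5 -> lands@5:R; in-air after throw: [b1@5:R]
Beat 1 (R): throw ball2 h=5 -> lands@6:L; in-air after throw: [b1@5:R b2@6:L]
Beat 2 (L): throw ball3 h=5 -> lands@7:R; in-air after throw: [b1@5:R b2@6:L b3@7:R]
Beat 3 (R): throw ball4 h=5 -> lands@8:L; in-air after throw: [b1@5:R b2@6:L b3@7:R b4@8:L]
Beat 4 (L): throw ball5 h=5 -> lands@9:R; in-air after throw: [b1@5:R b2@6:L b3@7:R b4@8:L b5@9:R]
Beat 5 (R): throw ball1 h=5 -> lands@10:L; in-air after throw: [b2@6:L b3@7:R b4@8:L b5@9:R b1@10:L]
Beat 6 (L): throw ball2 h=5 -> lands@11:R; in-air after throw: [b3@7:R b4@8:L b5@9:R b1@10:L b2@11:R]
Beat 7 (R): throw ball3 h=5 -> lands@12:L; in-air after throw: [b4@8:L b5@9:R b1@10:L b2@11:R b3@12:L]
Beat 8 (L): throw ball4 h=5 -> lands@13:R; in-air after throw: [b5@9:R b1@10:L b2@11:R b3@12:L b4@13:R]
Beat 9 (R): throw ball5 h=5 -> lands@14:L; in-air after throw: [b1@10:L b2@11:R b3@12:L b4@13:R b5@14:L]
Beat 10 (L): throw ball1 h=5 -> lands@15:R; in-air after throw: [b2@11:R b3@12:L b4@13:R b5@14:L b1@15:R]

Answer: ball2:lands@11:R ball3:lands@12:L ball4:lands@13:R ball5:lands@14:L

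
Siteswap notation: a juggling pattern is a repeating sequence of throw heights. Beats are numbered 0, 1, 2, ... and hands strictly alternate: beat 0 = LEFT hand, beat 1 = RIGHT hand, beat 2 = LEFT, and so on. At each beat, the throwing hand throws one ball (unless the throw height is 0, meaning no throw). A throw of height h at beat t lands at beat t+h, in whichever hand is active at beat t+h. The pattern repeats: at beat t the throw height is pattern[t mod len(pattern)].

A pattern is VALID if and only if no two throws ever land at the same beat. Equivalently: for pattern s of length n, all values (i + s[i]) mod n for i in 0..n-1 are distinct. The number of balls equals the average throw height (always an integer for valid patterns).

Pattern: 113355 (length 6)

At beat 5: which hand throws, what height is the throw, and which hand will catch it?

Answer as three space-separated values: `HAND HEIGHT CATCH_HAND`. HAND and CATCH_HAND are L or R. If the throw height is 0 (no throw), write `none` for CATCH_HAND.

Beat 5: 5 mod 2 = 1, so hand = R
Throw height = pattern[5 mod 6] = pattern[5] = 5
Lands at beat 5+5=10, 10 mod 2 = 0, so catch hand = L

Answer: R 5 L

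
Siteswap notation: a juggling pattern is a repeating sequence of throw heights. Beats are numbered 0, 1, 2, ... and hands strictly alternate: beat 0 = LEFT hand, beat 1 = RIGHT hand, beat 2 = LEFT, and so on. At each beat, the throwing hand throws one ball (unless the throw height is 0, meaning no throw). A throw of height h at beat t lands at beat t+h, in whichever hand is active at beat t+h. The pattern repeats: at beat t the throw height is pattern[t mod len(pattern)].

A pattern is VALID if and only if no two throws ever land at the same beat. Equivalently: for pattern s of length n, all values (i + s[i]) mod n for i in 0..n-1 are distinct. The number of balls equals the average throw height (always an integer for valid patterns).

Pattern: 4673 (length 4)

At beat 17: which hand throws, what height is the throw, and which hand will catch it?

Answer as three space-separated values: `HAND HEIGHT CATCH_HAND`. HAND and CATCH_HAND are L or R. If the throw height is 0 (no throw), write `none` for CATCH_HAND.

Beat 17: 17 mod 2 = 1, so hand = R
Throw height = pattern[17 mod 4] = pattern[1] = 6
Lands at beat 17+6=23, 23 mod 2 = 1, so catch hand = R

Answer: R 6 R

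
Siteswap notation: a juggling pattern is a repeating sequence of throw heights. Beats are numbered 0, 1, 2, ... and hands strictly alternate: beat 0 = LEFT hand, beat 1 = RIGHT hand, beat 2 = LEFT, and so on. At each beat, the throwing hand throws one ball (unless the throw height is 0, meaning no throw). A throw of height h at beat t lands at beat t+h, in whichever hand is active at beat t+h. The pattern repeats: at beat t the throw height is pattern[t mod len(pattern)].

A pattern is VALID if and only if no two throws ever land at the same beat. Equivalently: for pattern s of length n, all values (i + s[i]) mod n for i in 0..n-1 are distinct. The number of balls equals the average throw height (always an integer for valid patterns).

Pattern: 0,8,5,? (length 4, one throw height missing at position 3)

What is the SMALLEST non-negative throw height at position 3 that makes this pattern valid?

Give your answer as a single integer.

i=0: (0 + 0) mod 4 = 0
i=1: (1 + 8) mod 4 = 1
i=2: (2 + 5) mod 4 = 3
i=3: s[i]=? (unknown)
Known residues: [0, 1, 3]; need a permutation of 0..3, so missing residue r = 2
Need (3 + s) mod 4 = 2; smallest s = (2 - 3) mod 4 = 3

Answer: 3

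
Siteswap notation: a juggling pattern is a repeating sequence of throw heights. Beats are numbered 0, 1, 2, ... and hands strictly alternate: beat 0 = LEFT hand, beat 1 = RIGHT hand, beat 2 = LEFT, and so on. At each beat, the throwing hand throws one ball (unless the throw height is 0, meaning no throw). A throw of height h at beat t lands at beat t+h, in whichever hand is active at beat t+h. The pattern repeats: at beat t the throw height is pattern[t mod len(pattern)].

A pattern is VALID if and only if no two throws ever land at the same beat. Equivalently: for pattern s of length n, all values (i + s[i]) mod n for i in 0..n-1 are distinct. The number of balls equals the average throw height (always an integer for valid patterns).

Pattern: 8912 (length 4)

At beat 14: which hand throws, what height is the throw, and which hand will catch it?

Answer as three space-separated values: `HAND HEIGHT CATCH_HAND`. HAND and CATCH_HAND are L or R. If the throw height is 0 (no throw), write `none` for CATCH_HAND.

Beat 14: 14 mod 2 = 0, so hand = L
Throw height = pattern[14 mod 4] = pattern[2] = 1
Lands at beat 14+1=15, 15 mod 2 = 1, so catch hand = R

Answer: L 1 R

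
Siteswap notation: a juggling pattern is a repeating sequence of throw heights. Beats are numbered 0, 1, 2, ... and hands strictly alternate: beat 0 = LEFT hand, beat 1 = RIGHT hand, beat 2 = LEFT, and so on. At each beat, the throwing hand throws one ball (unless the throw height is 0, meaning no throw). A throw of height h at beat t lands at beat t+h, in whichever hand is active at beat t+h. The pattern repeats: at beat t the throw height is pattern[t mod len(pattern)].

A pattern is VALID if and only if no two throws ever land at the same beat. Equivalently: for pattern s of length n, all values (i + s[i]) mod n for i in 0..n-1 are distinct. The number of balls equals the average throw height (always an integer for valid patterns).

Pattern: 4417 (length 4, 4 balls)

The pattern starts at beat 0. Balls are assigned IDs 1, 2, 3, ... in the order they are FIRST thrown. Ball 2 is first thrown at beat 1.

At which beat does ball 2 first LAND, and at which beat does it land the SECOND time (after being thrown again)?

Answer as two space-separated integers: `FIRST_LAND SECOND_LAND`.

Beat 0 (L): throw ball1 h=4 -> lands@4:L; in-air after throw: [b1@4:L]
Beat 1 (R): throw ball2 h=4 -> lands@5:R; in-air after throw: [b1@4:L b2@5:R]
Beat 2 (L): throw ball3 h=1 -> lands@3:R; in-air after throw: [b3@3:R b1@4:L b2@5:R]
Beat 3 (R): throw ball3 h=7 -> lands@10:L; in-air after throw: [b1@4:L b2@5:R b3@10:L]
Beat 4 (L): throw ball1 h=4 -> lands@8:L; in-air after throw: [b2@5:R b1@8:L b3@10:L]
Beat 5 (R): throw ball2 h=4 -> lands@9:R; in-air after throw: [b1@8:L b2@9:R b3@10:L]
Beat 6 (L): throw ball4 h=1 -> lands@7:R; in-air after throw: [b4@7:R b1@8:L b2@9:R b3@10:L]
Beat 7 (R): throw ball4 h=7 -> lands@14:L; in-air after throw: [b1@8:L b2@9:R b3@10:L b4@14:L]
Beat 8 (L): throw ball1 h=4 -> lands@12:L; in-air after throw: [b2@9:R b3@10:L b1@12:L b4@14:L]
Beat 9 (R): throw ball2 h=4 -> lands@13:R; in-air after throw: [b3@10:L b1@12:L b2@13:R b4@14:L]
Ball 2: thrown@1 h=4 -> first land @5; rethrown@5 h=4 -> second land @9

Answer: 5 9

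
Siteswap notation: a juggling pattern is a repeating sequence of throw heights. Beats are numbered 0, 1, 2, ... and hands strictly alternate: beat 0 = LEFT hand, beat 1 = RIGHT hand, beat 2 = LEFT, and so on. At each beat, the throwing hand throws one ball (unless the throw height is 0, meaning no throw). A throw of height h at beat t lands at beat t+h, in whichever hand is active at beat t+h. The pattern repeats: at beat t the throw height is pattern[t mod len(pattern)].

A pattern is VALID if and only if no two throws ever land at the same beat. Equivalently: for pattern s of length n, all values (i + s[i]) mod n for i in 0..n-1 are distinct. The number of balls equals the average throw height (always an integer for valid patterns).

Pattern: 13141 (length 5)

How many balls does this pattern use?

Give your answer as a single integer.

Pattern = [1, 3, 1, 4, 1], length n = 5
  position 0: throw height = 1, running sum = 1
  position 1: throw height = 3, running sum = 4
  position 2: throw height = 1, running sum = 5
  position 3: throw height = 4, running sum = 9
  position 4: throw height = 1, running sum = 10
Total sum = 10; balls = sum / n = 10 / 5 = 2

Answer: 2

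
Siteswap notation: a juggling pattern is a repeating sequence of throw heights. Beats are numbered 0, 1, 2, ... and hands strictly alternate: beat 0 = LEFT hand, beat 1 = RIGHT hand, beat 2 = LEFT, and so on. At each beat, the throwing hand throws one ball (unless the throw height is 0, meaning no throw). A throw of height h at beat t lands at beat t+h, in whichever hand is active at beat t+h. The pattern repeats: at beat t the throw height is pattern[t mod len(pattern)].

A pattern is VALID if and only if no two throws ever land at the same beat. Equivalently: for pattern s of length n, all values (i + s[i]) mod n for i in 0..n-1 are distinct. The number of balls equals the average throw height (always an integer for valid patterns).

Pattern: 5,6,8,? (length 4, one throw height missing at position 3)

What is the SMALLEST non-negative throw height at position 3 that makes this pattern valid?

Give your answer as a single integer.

Answer: 1

Derivation:
i=0: (0 + 5) mod 4 = 1
i=1: (1 + 6) mod 4 = 3
i=2: (2 + 8) mod 4 = 2
i=3: s[i]=? (unknown)
Known residues: [1, 2, 3]; need a permutation of 0..3, so missing residue r = 0
Need (3 + s) mod 4 = 0; smallest s = (0 - 3) mod 4 = 1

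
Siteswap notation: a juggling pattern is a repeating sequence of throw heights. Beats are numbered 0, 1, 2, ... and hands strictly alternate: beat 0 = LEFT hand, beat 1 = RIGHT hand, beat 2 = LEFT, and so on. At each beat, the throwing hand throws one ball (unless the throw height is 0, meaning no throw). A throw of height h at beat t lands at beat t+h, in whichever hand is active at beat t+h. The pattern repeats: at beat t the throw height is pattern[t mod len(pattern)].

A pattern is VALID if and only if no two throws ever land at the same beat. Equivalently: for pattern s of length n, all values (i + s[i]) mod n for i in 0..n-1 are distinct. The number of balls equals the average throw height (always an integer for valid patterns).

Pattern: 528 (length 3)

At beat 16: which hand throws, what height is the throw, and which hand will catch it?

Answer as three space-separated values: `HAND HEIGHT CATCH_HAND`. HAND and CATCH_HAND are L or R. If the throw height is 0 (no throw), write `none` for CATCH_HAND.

Beat 16: 16 mod 2 = 0, so hand = L
Throw height = pattern[16 mod 3] = pattern[1] = 2
Lands at beat 16+2=18, 18 mod 2 = 0, so catch hand = L

Answer: L 2 L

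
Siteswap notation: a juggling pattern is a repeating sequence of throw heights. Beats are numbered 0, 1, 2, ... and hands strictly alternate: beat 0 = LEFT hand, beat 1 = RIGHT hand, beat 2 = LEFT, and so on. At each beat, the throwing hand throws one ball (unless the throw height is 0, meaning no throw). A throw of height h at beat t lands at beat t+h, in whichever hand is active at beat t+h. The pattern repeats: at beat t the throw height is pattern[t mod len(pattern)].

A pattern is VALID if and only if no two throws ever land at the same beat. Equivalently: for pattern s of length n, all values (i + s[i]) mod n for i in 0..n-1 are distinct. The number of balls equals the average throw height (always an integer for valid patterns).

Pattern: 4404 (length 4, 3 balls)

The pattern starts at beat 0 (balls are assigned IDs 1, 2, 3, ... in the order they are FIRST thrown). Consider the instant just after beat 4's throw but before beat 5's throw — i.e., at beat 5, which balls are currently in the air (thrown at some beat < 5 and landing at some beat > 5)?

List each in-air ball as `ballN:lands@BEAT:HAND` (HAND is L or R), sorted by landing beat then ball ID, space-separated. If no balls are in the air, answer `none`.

Beat 0 (L): throw ball1 h=4 -> lands@4:L; in-air after throw: [b1@4:L]
Beat 1 (R): throw ball2 h=4 -> lands@5:R; in-air after throw: [b1@4:L b2@5:R]
Beat 3 (R): throw ball3 h=4 -> lands@7:R; in-air after throw: [b1@4:L b2@5:R b3@7:R]
Beat 4 (L): throw ball1 h=4 -> lands@8:L; in-air after throw: [b2@5:R b3@7:R b1@8:L]
Beat 5 (R): throw ball2 h=4 -> lands@9:R; in-air after throw: [b3@7:R b1@8:L b2@9:R]

Answer: ball3:lands@7:R ball1:lands@8:L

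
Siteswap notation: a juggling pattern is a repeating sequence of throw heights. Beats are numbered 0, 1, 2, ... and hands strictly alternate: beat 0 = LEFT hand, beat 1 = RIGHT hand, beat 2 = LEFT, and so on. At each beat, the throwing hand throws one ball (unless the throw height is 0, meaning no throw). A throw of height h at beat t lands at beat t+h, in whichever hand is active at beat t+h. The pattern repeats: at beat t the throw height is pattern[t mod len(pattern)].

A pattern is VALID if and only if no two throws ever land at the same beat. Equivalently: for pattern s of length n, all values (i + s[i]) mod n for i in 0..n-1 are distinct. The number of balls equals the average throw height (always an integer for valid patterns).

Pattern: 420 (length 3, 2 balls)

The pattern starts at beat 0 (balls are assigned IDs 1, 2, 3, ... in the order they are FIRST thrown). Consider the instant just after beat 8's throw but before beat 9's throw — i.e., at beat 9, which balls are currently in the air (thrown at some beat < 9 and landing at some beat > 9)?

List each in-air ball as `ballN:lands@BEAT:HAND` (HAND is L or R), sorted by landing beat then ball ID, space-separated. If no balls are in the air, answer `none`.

Answer: ball1:lands@10:L

Derivation:
Beat 0 (L): throw ball1 h=4 -> lands@4:L; in-air after throw: [b1@4:L]
Beat 1 (R): throw ball2 h=2 -> lands@3:R; in-air after throw: [b2@3:R b1@4:L]
Beat 3 (R): throw ball2 h=4 -> lands@7:R; in-air after throw: [b1@4:L b2@7:R]
Beat 4 (L): throw ball1 h=2 -> lands@6:L; in-air after throw: [b1@6:L b2@7:R]
Beat 6 (L): throw ball1 h=4 -> lands@10:L; in-air after throw: [b2@7:R b1@10:L]
Beat 7 (R): throw ball2 h=2 -> lands@9:R; in-air after throw: [b2@9:R b1@10:L]
Beat 9 (R): throw ball2 h=4 -> lands@13:R; in-air after throw: [b1@10:L b2@13:R]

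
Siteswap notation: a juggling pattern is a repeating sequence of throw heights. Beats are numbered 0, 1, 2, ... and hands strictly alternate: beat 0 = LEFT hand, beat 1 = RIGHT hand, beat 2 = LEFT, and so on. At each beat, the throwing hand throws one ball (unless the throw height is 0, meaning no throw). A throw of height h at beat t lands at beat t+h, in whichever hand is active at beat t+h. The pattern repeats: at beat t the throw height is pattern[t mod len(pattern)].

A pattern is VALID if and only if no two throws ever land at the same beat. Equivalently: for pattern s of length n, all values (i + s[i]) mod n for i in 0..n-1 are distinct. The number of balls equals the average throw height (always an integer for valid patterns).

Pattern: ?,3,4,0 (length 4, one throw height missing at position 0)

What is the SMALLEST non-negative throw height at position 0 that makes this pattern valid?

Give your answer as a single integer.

i=0: s[i]=? (unknown)
i=1: (1 + 3) mod 4 = 0
i=2: (2 + 4) mod 4 = 2
i=3: (3 + 0) mod 4 = 3
Known residues: [0, 2, 3]; need a permutation of 0..3, so missing residue r = 1
Need (0 + s) mod 4 = 1; smallest s = (1 - 0) mod 4 = 1

Answer: 1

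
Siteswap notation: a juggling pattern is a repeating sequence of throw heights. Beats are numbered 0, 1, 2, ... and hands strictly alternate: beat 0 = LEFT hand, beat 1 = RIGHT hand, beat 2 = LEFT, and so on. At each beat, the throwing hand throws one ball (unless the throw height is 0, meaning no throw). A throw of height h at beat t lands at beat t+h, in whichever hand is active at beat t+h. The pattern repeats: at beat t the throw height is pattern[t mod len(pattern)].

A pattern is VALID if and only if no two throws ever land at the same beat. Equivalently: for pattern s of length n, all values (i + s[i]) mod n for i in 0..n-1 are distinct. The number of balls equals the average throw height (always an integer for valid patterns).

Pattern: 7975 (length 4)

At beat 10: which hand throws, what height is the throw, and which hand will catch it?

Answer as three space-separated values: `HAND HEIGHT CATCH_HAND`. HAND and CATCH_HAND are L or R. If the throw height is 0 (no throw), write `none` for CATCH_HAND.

Answer: L 7 R

Derivation:
Beat 10: 10 mod 2 = 0, so hand = L
Throw height = pattern[10 mod 4] = pattern[2] = 7
Lands at beat 10+7=17, 17 mod 2 = 1, so catch hand = R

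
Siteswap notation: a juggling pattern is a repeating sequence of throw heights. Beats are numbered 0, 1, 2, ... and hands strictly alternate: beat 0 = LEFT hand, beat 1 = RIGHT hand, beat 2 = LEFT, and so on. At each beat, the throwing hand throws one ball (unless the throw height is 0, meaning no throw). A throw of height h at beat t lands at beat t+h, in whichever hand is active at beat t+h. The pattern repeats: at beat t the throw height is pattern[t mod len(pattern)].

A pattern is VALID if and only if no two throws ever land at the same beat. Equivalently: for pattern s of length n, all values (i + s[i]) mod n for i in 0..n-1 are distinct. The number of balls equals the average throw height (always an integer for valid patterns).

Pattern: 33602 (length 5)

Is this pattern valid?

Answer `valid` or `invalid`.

Answer: invalid

Derivation:
i=0: (i + s[i]) mod n = (0 + 3) mod 5 = 3
i=1: (i + s[i]) mod n = (1 + 3) mod 5 = 4
i=2: (i + s[i]) mod n = (2 + 6) mod 5 = 3
i=3: (i + s[i]) mod n = (3 + 0) mod 5 = 3
i=4: (i + s[i]) mod n = (4 + 2) mod 5 = 1
Residues: [3, 4, 3, 3, 1], distinct: False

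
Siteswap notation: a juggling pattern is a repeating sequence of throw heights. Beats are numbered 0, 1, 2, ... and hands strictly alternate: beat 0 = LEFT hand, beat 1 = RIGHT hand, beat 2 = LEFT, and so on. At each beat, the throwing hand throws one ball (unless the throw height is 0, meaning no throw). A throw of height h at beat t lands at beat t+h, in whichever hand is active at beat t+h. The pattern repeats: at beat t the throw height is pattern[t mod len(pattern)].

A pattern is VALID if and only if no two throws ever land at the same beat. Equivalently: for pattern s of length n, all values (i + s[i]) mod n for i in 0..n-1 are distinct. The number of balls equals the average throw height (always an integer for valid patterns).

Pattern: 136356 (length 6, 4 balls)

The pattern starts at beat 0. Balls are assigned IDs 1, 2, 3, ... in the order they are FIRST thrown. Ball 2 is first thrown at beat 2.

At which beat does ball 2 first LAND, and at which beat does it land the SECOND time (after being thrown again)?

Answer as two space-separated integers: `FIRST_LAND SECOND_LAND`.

Answer: 8 14

Derivation:
Beat 0 (L): throw ball1 h=1 -> lands@1:R; in-air after throw: [b1@1:R]
Beat 1 (R): throw ball1 h=3 -> lands@4:L; in-air after throw: [b1@4:L]
Beat 2 (L): throw ball2 h=6 -> lands@8:L; in-air after throw: [b1@4:L b2@8:L]
Beat 3 (R): throw ball3 h=3 -> lands@6:L; in-air after throw: [b1@4:L b3@6:L b2@8:L]
Beat 4 (L): throw ball1 h=5 -> lands@9:R; in-air after throw: [b3@6:L b2@8:L b1@9:R]
Beat 5 (R): throw ball4 h=6 -> lands@11:R; in-air after throw: [b3@6:L b2@8:L b1@9:R b4@11:R]
Beat 6 (L): throw ball3 h=1 -> lands@7:R; in-air after throw: [b3@7:R b2@8:L b1@9:R b4@11:R]
Beat 7 (R): throw ball3 h=3 -> lands@10:L; in-air after throw: [b2@8:L b1@9:R b3@10:L b4@11:R]
Beat 8 (L): throw ball2 h=6 -> lands@14:L; in-air after throw: [b1@9:R b3@10:L b4@11:R b2@14:L]
Beat 9 (R): throw ball1 h=3 -> lands@12:L; in-air after throw: [b3@10:L b4@11:R b1@12:L b2@14:L]
Beat 10 (L): throw ball3 h=5 -> lands@15:R; in-air after throw: [b4@11:R b1@12:L b2@14:L b3@15:R]
Beat 11 (R): throw ball4 h=6 -> lands@17:R; in-air after throw: [b1@12:L b2@14:L b3@15:R b4@17:R]
Beat 12 (L): throw ball1 h=1 -> lands@13:R; in-air after throw: [b1@13:R b2@14:L b3@15:R b4@17:R]
Beat 13 (R): throw ball1 h=3 -> lands@16:L; in-air after throw: [b2@14:L b3@15:R b1@16:L b4@17:R]
Beat 14 (L): throw ball2 h=6 -> lands@20:L; in-air after throw: [b3@15:R b1@16:L b4@17:R b2@20:L]
Ball 2: thrown@2 h=6 -> first land @8; rethrown@8 h=6 -> second land @14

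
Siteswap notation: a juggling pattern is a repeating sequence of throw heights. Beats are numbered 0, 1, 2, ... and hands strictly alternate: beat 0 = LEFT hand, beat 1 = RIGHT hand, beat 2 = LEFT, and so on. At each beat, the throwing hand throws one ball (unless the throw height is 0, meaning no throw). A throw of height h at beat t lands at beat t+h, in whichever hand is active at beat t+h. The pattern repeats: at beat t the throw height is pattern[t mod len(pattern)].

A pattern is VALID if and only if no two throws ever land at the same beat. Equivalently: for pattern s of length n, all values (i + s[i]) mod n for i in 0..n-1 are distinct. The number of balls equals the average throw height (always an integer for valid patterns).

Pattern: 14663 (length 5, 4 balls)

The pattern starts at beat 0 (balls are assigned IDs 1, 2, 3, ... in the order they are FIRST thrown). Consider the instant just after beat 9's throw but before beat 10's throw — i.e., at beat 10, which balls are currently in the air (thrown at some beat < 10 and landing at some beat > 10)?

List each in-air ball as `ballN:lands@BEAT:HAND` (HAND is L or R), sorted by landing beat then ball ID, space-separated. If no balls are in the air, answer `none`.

Answer: ball3:lands@12:L ball4:lands@13:R ball2:lands@14:L

Derivation:
Beat 0 (L): throw ball1 h=1 -> lands@1:R; in-air after throw: [b1@1:R]
Beat 1 (R): throw ball1 h=4 -> lands@5:R; in-air after throw: [b1@5:R]
Beat 2 (L): throw ball2 h=6 -> lands@8:L; in-air after throw: [b1@5:R b2@8:L]
Beat 3 (R): throw ball3 h=6 -> lands@9:R; in-air after throw: [b1@5:R b2@8:L b3@9:R]
Beat 4 (L): throw ball4 h=3 -> lands@7:R; in-air after throw: [b1@5:R b4@7:R b2@8:L b3@9:R]
Beat 5 (R): throw ball1 h=1 -> lands@6:L; in-air after throw: [b1@6:L b4@7:R b2@8:L b3@9:R]
Beat 6 (L): throw ball1 h=4 -> lands@10:L; in-air after throw: [b4@7:R b2@8:L b3@9:R b1@10:L]
Beat 7 (R): throw ball4 h=6 -> lands@13:R; in-air after throw: [b2@8:L b3@9:R b1@10:L b4@13:R]
Beat 8 (L): throw ball2 h=6 -> lands@14:L; in-air after throw: [b3@9:R b1@10:L b4@13:R b2@14:L]
Beat 9 (R): throw ball3 h=3 -> lands@12:L; in-air after throw: [b1@10:L b3@12:L b4@13:R b2@14:L]
Beat 10 (L): throw ball1 h=1 -> lands@11:R; in-air after throw: [b1@11:R b3@12:L b4@13:R b2@14:L]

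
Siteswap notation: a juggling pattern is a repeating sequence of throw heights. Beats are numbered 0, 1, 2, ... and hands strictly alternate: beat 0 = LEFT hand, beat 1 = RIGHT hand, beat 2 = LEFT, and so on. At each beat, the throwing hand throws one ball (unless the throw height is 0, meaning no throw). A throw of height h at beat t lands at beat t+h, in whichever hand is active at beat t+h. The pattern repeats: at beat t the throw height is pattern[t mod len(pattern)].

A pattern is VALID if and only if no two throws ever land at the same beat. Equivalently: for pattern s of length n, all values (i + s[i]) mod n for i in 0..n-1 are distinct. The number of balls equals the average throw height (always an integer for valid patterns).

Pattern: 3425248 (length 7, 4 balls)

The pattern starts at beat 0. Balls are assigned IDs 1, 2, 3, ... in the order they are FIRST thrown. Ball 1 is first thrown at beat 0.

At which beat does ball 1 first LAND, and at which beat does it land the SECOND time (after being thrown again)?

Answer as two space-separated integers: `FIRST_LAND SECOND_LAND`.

Answer: 3 8

Derivation:
Beat 0 (L): throw ball1 h=3 -> lands@3:R; in-air after throw: [b1@3:R]
Beat 1 (R): throw ball2 h=4 -> lands@5:R; in-air after throw: [b1@3:R b2@5:R]
Beat 2 (L): throw ball3 h=2 -> lands@4:L; in-air after throw: [b1@3:R b3@4:L b2@5:R]
Beat 3 (R): throw ball1 h=5 -> lands@8:L; in-air after throw: [b3@4:L b2@5:R b1@8:L]
Beat 4 (L): throw ball3 h=2 -> lands@6:L; in-air after throw: [b2@5:R b3@6:L b1@8:L]
Beat 5 (R): throw ball2 h=4 -> lands@9:R; in-air after throw: [b3@6:L b1@8:L b2@9:R]
Beat 6 (L): throw ball3 h=8 -> lands@14:L; in-air after throw: [b1@8:L b2@9:R b3@14:L]
Beat 7 (R): throw ball4 h=3 -> lands@10:L; in-air after throw: [b1@8:L b2@9:R b4@10:L b3@14:L]
Beat 8 (L): throw ball1 h=4 -> lands@12:L; in-air after throw: [b2@9:R b4@10:L b1@12:L b3@14:L]
Ball 1: thrown@0 h=3 -> first land @3; rethrown@3 h=5 -> second land @8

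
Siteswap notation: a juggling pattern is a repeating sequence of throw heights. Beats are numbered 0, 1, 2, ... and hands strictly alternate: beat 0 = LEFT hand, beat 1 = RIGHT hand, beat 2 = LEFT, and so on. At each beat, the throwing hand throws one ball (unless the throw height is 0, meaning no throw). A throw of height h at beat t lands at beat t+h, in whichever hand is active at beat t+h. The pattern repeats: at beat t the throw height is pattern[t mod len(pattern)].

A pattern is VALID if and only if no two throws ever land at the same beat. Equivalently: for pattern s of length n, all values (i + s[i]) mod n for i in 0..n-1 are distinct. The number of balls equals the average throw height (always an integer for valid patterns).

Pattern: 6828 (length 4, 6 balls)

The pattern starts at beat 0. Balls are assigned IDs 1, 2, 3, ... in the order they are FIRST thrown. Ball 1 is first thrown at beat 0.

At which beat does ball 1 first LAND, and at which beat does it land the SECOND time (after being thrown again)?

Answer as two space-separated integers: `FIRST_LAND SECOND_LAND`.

Beat 0 (L): throw ball1 h=6 -> lands@6:L; in-air after throw: [b1@6:L]
Beat 1 (R): throw ball2 h=8 -> lands@9:R; in-air after throw: [b1@6:L b2@9:R]
Beat 2 (L): throw ball3 h=2 -> lands@4:L; in-air after throw: [b3@4:L b1@6:L b2@9:R]
Beat 3 (R): throw ball4 h=8 -> lands@11:R; in-air after throw: [b3@4:L b1@6:L b2@9:R b4@11:R]
Beat 4 (L): throw ball3 h=6 -> lands@10:L; in-air after throw: [b1@6:L b2@9:R b3@10:L b4@11:R]
Beat 5 (R): throw ball5 h=8 -> lands@13:R; in-air after throw: [b1@6:L b2@9:R b3@10:L b4@11:R b5@13:R]
Beat 6 (L): throw ball1 h=2 -> lands@8:L; in-air after throw: [b1@8:L b2@9:R b3@10:L b4@11:R b5@13:R]
Beat 7 (R): throw ball6 h=8 -> lands@15:R; in-air after throw: [b1@8:L b2@9:R b3@10:L b4@11:R b5@13:R b6@15:R]
Beat 8 (L): throw ball1 h=6 -> lands@14:L; in-air after throw: [b2@9:R b3@10:L b4@11:R b5@13:R b1@14:L b6@15:R]
Ball 1: thrown@0 h=6 -> first land @6; rethrown@6 h=2 -> second land @8

Answer: 6 8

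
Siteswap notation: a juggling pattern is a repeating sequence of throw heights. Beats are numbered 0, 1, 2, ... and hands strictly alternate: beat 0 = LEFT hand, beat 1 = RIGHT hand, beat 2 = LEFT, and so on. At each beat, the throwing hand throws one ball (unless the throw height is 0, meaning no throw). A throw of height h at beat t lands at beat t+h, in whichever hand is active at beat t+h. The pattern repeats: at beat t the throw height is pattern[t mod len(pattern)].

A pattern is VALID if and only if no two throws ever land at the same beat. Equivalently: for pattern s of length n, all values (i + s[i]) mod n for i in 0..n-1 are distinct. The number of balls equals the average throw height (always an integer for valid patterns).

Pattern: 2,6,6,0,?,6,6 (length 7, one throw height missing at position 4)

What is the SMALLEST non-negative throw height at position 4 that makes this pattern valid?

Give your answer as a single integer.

i=0: (0 + 2) mod 7 = 2
i=1: (1 + 6) mod 7 = 0
i=2: (2 + 6) mod 7 = 1
i=3: (3 + 0) mod 7 = 3
i=4: s[i]=? (unknown)
i=5: (5 + 6) mod 7 = 4
i=6: (6 + 6) mod 7 = 5
Known residues: [0, 1, 2, 3, 4, 5]; need a permutation of 0..6, so missing residue r = 6
Need (4 + s) mod 7 = 6; smallest s = (6 - 4) mod 7 = 2

Answer: 2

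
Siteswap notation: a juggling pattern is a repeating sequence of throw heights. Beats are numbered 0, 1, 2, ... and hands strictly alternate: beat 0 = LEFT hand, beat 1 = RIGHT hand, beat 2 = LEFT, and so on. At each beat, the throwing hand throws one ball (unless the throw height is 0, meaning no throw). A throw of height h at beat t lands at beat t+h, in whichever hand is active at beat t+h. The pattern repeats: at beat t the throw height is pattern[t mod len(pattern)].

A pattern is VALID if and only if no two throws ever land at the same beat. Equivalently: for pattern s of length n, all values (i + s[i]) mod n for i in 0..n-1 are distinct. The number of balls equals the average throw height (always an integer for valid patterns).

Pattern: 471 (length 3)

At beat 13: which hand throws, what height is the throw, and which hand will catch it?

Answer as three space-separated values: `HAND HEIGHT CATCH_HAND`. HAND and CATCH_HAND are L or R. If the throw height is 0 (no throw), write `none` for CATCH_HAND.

Beat 13: 13 mod 2 = 1, so hand = R
Throw height = pattern[13 mod 3] = pattern[1] = 7
Lands at beat 13+7=20, 20 mod 2 = 0, so catch hand = L

Answer: R 7 L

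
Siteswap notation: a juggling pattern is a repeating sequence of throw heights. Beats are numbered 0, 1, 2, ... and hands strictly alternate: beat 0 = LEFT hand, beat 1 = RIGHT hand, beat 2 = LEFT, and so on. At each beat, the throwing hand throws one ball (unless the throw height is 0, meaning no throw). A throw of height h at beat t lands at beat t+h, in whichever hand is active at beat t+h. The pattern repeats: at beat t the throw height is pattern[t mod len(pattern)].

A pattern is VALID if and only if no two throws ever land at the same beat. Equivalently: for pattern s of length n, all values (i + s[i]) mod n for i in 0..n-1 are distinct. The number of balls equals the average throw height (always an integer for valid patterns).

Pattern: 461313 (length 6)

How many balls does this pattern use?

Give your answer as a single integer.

Pattern = [4, 6, 1, 3, 1, 3], length n = 6
  position 0: throw height = 4, running sum = 4
  position 1: throw height = 6, running sum = 10
  position 2: throw height = 1, running sum = 11
  position 3: throw height = 3, running sum = 14
  position 4: throw height = 1, running sum = 15
  position 5: throw height = 3, running sum = 18
Total sum = 18; balls = sum / n = 18 / 6 = 3

Answer: 3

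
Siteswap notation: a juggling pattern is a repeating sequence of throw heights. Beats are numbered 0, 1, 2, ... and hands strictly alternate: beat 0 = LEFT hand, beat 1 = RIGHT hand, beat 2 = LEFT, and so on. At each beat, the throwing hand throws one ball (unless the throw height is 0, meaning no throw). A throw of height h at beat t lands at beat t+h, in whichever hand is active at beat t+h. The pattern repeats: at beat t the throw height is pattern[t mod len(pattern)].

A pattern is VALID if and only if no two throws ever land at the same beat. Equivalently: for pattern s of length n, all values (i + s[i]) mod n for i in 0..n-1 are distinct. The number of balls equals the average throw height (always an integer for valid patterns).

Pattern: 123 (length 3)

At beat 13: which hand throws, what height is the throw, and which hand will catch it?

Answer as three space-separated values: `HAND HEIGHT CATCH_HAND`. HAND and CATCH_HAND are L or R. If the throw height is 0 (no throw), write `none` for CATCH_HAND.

Answer: R 2 R

Derivation:
Beat 13: 13 mod 2 = 1, so hand = R
Throw height = pattern[13 mod 3] = pattern[1] = 2
Lands at beat 13+2=15, 15 mod 2 = 1, so catch hand = R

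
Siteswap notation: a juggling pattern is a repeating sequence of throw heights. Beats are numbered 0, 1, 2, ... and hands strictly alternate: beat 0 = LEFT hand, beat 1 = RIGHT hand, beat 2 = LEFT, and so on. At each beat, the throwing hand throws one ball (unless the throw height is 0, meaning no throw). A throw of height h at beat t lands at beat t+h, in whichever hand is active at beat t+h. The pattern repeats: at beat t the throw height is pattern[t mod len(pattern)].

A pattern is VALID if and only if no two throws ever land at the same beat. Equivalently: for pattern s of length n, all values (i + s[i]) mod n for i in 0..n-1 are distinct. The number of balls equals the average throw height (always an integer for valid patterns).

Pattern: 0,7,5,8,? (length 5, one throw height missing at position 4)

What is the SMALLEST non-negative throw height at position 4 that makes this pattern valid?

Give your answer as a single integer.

Answer: 0

Derivation:
i=0: (0 + 0) mod 5 = 0
i=1: (1 + 7) mod 5 = 3
i=2: (2 + 5) mod 5 = 2
i=3: (3 + 8) mod 5 = 1
i=4: s[i]=? (unknown)
Known residues: [0, 1, 2, 3]; need a permutation of 0..4, so missing residue r = 4
Need (4 + s) mod 5 = 4; smallest s = (4 - 4) mod 5 = 0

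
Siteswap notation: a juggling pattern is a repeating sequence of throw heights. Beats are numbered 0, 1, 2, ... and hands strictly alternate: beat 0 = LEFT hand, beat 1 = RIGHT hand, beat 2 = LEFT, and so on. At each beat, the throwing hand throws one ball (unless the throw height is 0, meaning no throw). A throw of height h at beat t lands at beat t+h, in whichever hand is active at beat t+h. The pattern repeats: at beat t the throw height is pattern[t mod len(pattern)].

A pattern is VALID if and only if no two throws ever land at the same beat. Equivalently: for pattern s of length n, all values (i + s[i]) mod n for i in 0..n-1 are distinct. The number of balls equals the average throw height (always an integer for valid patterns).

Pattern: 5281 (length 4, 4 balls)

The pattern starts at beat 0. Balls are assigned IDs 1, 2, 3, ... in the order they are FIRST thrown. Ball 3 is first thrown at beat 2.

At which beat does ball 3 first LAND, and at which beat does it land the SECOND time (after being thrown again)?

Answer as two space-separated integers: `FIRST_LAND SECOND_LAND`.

Answer: 10 18

Derivation:
Beat 0 (L): throw ball1 h=5 -> lands@5:R; in-air after throw: [b1@5:R]
Beat 1 (R): throw ball2 h=2 -> lands@3:R; in-air after throw: [b2@3:R b1@5:R]
Beat 2 (L): throw ball3 h=8 -> lands@10:L; in-air after throw: [b2@3:R b1@5:R b3@10:L]
Beat 3 (R): throw ball2 h=1 -> lands@4:L; in-air after throw: [b2@4:L b1@5:R b3@10:L]
Beat 4 (L): throw ball2 h=5 -> lands@9:R; in-air after throw: [b1@5:R b2@9:R b3@10:L]
Beat 5 (R): throw ball1 h=2 -> lands@7:R; in-air after throw: [b1@7:R b2@9:R b3@10:L]
Beat 6 (L): throw ball4 h=8 -> lands@14:L; in-air after throw: [b1@7:R b2@9:R b3@10:L b4@14:L]
Beat 7 (R): throw ball1 h=1 -> lands@8:L; in-air after throw: [b1@8:L b2@9:R b3@10:L b4@14:L]
Beat 8 (L): throw ball1 h=5 -> lands@13:R; in-air after throw: [b2@9:R b3@10:L b1@13:R b4@14:L]
Beat 9 (R): throw ball2 h=2 -> lands@11:R; in-air after throw: [b3@10:L b2@11:R b1@13:R b4@14:L]
Beat 10 (L): throw ball3 h=8 -> lands@18:L; in-air after throw: [b2@11:R b1@13:R b4@14:L b3@18:L]
Beat 11 (R): throw ball2 h=1 -> lands@12:L; in-air after throw: [b2@12:L b1@13:R b4@14:L b3@18:L]
Ball 3: thrown@2 h=8 -> first land @10; rethrown@10 h=8 -> second land @18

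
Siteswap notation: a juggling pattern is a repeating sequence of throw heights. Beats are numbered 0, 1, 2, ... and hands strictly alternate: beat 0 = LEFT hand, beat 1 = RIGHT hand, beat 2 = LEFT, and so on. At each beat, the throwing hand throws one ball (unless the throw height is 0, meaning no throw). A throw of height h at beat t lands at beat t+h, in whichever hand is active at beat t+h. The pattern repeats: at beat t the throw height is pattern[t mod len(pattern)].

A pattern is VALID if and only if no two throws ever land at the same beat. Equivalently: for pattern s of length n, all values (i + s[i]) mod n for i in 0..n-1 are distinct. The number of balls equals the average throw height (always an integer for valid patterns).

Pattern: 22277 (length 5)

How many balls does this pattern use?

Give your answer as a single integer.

Answer: 4

Derivation:
Pattern = [2, 2, 2, 7, 7], length n = 5
  position 0: throw height = 2, running sum = 2
  position 1: throw height = 2, running sum = 4
  position 2: throw height = 2, running sum = 6
  position 3: throw height = 7, running sum = 13
  position 4: throw height = 7, running sum = 20
Total sum = 20; balls = sum / n = 20 / 5 = 4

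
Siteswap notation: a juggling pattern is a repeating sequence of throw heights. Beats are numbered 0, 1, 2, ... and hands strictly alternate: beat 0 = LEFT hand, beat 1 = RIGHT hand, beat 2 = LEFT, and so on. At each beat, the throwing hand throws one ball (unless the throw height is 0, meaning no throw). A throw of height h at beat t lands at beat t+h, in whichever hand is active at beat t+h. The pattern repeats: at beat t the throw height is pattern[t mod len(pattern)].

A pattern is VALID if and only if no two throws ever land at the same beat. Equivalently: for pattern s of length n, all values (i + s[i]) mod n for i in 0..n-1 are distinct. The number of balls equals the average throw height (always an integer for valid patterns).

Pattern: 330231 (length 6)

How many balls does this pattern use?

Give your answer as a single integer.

Answer: 2

Derivation:
Pattern = [3, 3, 0, 2, 3, 1], length n = 6
  position 0: throw height = 3, running sum = 3
  position 1: throw height = 3, running sum = 6
  position 2: throw height = 0, running sum = 6
  position 3: throw height = 2, running sum = 8
  position 4: throw height = 3, running sum = 11
  position 5: throw height = 1, running sum = 12
Total sum = 12; balls = sum / n = 12 / 6 = 2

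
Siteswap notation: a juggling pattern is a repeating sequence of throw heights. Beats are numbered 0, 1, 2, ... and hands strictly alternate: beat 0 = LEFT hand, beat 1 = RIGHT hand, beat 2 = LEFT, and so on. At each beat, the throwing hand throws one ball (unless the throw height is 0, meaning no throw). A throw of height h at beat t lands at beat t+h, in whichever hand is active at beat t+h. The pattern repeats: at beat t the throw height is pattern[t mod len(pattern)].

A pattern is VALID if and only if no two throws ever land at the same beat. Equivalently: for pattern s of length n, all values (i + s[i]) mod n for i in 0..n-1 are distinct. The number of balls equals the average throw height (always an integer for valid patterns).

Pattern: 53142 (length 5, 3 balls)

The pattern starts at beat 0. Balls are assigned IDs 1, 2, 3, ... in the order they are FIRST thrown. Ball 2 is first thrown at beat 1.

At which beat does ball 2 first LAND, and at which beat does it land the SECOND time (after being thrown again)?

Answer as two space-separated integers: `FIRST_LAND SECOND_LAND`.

Beat 0 (L): throw ball1 h=5 -> lands@5:R; in-air after throw: [b1@5:R]
Beat 1 (R): throw ball2 h=3 -> lands@4:L; in-air after throw: [b2@4:L b1@5:R]
Beat 2 (L): throw ball3 h=1 -> lands@3:R; in-air after throw: [b3@3:R b2@4:L b1@5:R]
Beat 3 (R): throw ball3 h=4 -> lands@7:R; in-air after throw: [b2@4:L b1@5:R b3@7:R]
Beat 4 (L): throw ball2 h=2 -> lands@6:L; in-air after throw: [b1@5:R b2@6:L b3@7:R]
Beat 5 (R): throw ball1 h=5 -> lands@10:L; in-air after throw: [b2@6:L b3@7:R b1@10:L]
Beat 6 (L): throw ball2 h=3 -> lands@9:R; in-air after throw: [b3@7:R b2@9:R b1@10:L]
Ball 2: thrown@1 h=3 -> first land @4; rethrown@4 h=2 -> second land @6

Answer: 4 6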